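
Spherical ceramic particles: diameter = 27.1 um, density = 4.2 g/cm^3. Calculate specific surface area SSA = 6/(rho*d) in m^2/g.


SSA = 6 / (4.2 * 27.1) = 0.053 m^2/g

0.053


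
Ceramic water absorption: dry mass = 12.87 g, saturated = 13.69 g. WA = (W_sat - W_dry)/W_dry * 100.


WA = (13.69 - 12.87) / 12.87 * 100 = 6.37%

6.37


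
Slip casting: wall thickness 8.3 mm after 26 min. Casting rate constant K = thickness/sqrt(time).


K = 8.3 / sqrt(26) = 8.3 / 5.099 = 1.628 mm/min^0.5

1.628


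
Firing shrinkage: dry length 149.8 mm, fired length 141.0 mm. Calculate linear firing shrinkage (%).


FS = (149.8 - 141.0) / 149.8 * 100 = 5.87%

5.87


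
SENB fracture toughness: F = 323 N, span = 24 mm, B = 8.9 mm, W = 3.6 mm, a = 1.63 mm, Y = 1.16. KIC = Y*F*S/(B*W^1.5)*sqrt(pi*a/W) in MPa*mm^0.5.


KIC = 1.16*323*24/(8.9*3.6^1.5)*sqrt(pi*1.63/3.6) = 176.42

176.42


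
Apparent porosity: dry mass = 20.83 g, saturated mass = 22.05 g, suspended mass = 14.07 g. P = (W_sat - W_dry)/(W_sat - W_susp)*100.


P = (22.05 - 20.83) / (22.05 - 14.07) * 100 = 1.22 / 7.98 * 100 = 15.3%

15.3


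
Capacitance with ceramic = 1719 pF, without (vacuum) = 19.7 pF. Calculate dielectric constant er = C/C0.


er = 1719 / 19.7 = 87.26

87.26


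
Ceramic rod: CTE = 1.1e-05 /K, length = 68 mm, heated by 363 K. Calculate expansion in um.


dL = 1.1e-05 * 68 * 363 * 1000 = 271.524 um

271.524


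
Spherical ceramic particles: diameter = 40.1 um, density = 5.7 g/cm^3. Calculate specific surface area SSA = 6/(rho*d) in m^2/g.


SSA = 6 / (5.7 * 40.1) = 0.026 m^2/g

0.026


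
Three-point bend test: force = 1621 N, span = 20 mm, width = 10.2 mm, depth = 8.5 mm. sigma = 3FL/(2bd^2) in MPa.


sigma = 3*1621*20/(2*10.2*8.5^2) = 66.0 MPa

66.0


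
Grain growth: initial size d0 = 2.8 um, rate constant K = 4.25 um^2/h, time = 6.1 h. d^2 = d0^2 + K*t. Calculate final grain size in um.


d^2 = 2.8^2 + 4.25*6.1 = 33.765
d = sqrt(33.765) = 5.81 um

5.81


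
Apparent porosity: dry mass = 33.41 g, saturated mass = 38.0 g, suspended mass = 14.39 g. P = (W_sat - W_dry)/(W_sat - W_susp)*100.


P = (38.0 - 33.41) / (38.0 - 14.39) * 100 = 4.59 / 23.61 * 100 = 19.4%

19.4


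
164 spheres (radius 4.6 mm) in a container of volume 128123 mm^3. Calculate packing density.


V_sphere = 4/3*pi*4.6^3 = 407.7201 mm^3
Total V = 164*407.7201 = 66866.0964 mm^3
PD = 66866.0964 / 128123 = 0.522

0.522


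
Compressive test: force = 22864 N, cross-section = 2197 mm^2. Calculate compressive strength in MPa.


CS = 22864 / 2197 = 10.4 MPa

10.4


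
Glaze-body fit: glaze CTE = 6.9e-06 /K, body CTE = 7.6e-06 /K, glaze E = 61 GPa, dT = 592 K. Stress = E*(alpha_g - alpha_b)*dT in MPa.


Stress = 61*1000*(6.9e-06 - 7.6e-06)*592 = -25.3 MPa

-25.3


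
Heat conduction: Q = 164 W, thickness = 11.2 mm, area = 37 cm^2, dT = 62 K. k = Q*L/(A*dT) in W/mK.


k = 164*11.2/1000/(37/10000*62) = 8.01 W/mK

8.01


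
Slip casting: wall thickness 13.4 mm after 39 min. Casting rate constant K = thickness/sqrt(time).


K = 13.4 / sqrt(39) = 13.4 / 6.245 = 2.146 mm/min^0.5

2.146


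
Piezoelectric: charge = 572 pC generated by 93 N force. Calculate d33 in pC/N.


d33 = 572 / 93 = 6.2 pC/N

6.2


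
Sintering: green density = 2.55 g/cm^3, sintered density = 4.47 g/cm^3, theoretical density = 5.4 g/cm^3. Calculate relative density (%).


Relative = 4.47 / 5.4 * 100 = 82.8%

82.8


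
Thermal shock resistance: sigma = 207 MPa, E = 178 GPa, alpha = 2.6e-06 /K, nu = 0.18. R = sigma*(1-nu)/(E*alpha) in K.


R = 207*(1-0.18)/(178*1000*2.6e-06) = 367 K

367


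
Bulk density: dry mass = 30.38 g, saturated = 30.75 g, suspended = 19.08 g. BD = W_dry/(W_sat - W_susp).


BD = 30.38 / (30.75 - 19.08) = 30.38 / 11.67 = 2.603 g/cm^3

2.603


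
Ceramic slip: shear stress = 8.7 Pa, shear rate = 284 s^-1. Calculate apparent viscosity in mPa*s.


eta = tau/gamma * 1000 = 8.7/284 * 1000 = 30.6 mPa*s

30.6


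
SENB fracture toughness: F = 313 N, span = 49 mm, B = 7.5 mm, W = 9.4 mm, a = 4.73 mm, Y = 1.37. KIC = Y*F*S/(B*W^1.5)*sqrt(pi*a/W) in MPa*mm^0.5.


KIC = 1.37*313*49/(7.5*9.4^1.5)*sqrt(pi*4.73/9.4) = 122.22

122.22


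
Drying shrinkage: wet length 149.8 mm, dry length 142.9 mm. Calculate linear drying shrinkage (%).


DS = (149.8 - 142.9) / 149.8 * 100 = 4.61%

4.61


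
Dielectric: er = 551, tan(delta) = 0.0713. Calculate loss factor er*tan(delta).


Loss = 551 * 0.0713 = 39.286

39.286


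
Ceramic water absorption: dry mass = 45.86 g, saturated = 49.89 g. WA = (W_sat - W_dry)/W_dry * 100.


WA = (49.89 - 45.86) / 45.86 * 100 = 8.79%

8.79


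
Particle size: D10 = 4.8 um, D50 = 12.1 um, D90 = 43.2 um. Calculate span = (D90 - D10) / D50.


Span = (43.2 - 4.8) / 12.1 = 38.4 / 12.1 = 3.174

3.174


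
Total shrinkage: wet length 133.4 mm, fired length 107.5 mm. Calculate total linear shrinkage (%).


TS = (133.4 - 107.5) / 133.4 * 100 = 19.42%

19.42


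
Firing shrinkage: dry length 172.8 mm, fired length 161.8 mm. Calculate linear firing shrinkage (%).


FS = (172.8 - 161.8) / 172.8 * 100 = 6.37%

6.37


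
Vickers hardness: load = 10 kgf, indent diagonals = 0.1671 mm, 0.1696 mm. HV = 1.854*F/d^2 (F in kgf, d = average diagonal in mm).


d_avg = (0.1671+0.1696)/2 = 0.16835 mm
HV = 1.854*10/0.16835^2 = 654

654


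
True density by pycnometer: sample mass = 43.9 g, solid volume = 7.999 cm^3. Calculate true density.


TD = 43.9 / 7.999 = 5.488 g/cm^3

5.488


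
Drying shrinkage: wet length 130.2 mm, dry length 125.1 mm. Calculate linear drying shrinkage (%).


DS = (130.2 - 125.1) / 130.2 * 100 = 3.92%

3.92


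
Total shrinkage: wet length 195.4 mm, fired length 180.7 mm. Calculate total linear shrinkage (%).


TS = (195.4 - 180.7) / 195.4 * 100 = 7.52%

7.52


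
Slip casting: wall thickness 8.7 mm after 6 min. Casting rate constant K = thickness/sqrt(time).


K = 8.7 / sqrt(6) = 8.7 / 2.4495 = 3.552 mm/min^0.5

3.552


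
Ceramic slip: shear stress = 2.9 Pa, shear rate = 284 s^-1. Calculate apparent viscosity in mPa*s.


eta = tau/gamma * 1000 = 2.9/284 * 1000 = 10.2 mPa*s

10.2


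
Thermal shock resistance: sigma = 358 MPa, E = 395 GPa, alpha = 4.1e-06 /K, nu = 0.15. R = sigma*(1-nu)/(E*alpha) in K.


R = 358*(1-0.15)/(395*1000*4.1e-06) = 188 K

188


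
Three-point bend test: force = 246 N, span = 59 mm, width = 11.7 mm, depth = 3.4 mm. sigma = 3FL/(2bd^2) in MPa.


sigma = 3*246*59/(2*11.7*3.4^2) = 161.0 MPa

161.0


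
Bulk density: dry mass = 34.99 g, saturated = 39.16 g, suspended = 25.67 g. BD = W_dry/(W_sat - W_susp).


BD = 34.99 / (39.16 - 25.67) = 34.99 / 13.49 = 2.594 g/cm^3

2.594


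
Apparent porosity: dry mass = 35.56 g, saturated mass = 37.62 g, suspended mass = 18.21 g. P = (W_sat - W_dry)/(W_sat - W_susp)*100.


P = (37.62 - 35.56) / (37.62 - 18.21) * 100 = 2.06 / 19.41 * 100 = 10.6%

10.6


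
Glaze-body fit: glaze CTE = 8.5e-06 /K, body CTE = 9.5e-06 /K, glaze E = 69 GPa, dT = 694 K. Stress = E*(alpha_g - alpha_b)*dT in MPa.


Stress = 69*1000*(8.5e-06 - 9.5e-06)*694 = -47.9 MPa

-47.9


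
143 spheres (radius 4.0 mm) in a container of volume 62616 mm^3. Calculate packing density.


V_sphere = 4/3*pi*4.0^3 = 268.0826 mm^3
Total V = 143*268.0826 = 38335.8118 mm^3
PD = 38335.8118 / 62616 = 0.612

0.612


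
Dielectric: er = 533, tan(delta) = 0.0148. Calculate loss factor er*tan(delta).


Loss = 533 * 0.0148 = 7.888

7.888


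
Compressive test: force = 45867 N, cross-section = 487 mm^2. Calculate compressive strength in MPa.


CS = 45867 / 487 = 94.2 MPa

94.2


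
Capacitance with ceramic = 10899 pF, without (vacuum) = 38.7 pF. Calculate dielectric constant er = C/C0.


er = 10899 / 38.7 = 281.63

281.63


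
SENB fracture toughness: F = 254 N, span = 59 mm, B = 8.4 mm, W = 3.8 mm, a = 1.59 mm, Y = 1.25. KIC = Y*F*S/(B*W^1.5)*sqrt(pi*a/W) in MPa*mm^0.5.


KIC = 1.25*254*59/(8.4*3.8^1.5)*sqrt(pi*1.59/3.8) = 345.16

345.16


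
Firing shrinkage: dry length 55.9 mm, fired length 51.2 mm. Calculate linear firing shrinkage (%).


FS = (55.9 - 51.2) / 55.9 * 100 = 8.41%

8.41


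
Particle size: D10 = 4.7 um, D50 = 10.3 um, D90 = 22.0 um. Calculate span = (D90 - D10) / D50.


Span = (22.0 - 4.7) / 10.3 = 17.3 / 10.3 = 1.68

1.68


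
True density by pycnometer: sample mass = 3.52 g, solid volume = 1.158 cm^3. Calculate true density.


TD = 3.52 / 1.158 = 3.04 g/cm^3

3.04


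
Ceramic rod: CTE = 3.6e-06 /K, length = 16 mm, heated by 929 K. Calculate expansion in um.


dL = 3.6e-06 * 16 * 929 * 1000 = 53.51 um

53.51


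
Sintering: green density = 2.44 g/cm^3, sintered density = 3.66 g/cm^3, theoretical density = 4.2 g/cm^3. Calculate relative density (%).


Relative = 3.66 / 4.2 * 100 = 87.1%

87.1


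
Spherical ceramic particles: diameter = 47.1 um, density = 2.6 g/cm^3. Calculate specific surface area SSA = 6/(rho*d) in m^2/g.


SSA = 6 / (2.6 * 47.1) = 0.049 m^2/g

0.049


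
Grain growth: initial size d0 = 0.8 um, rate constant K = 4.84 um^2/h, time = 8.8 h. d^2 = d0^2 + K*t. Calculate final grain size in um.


d^2 = 0.8^2 + 4.84*8.8 = 43.232
d = sqrt(43.232) = 6.58 um

6.58


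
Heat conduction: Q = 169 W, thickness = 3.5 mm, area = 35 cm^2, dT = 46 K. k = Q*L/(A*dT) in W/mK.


k = 169*3.5/1000/(35/10000*46) = 3.67 W/mK

3.67


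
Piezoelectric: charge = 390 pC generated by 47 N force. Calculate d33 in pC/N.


d33 = 390 / 47 = 8.3 pC/N

8.3


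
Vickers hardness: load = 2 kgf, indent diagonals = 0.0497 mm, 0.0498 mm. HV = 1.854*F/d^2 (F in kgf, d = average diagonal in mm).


d_avg = (0.0497+0.0498)/2 = 0.04975 mm
HV = 1.854*2/0.04975^2 = 1498

1498


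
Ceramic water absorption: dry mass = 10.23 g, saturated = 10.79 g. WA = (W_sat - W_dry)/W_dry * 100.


WA = (10.79 - 10.23) / 10.23 * 100 = 5.47%

5.47


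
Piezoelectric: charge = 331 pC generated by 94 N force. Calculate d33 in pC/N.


d33 = 331 / 94 = 3.5 pC/N

3.5


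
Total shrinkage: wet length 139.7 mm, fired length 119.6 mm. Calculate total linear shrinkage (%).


TS = (139.7 - 119.6) / 139.7 * 100 = 14.39%

14.39


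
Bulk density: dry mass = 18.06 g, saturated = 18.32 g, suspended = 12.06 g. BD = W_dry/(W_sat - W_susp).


BD = 18.06 / (18.32 - 12.06) = 18.06 / 6.26 = 2.885 g/cm^3

2.885


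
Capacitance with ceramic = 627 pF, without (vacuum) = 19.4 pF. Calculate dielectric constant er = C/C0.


er = 627 / 19.4 = 32.32

32.32


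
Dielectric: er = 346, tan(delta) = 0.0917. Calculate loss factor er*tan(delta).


Loss = 346 * 0.0917 = 31.728

31.728


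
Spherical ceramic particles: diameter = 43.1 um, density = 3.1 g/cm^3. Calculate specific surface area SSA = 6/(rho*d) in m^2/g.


SSA = 6 / (3.1 * 43.1) = 0.045 m^2/g

0.045


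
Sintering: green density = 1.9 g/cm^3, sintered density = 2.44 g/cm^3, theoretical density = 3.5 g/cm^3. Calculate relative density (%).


Relative = 2.44 / 3.5 * 100 = 69.7%

69.7


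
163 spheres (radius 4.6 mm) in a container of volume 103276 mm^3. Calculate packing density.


V_sphere = 4/3*pi*4.6^3 = 407.7201 mm^3
Total V = 163*407.7201 = 66458.3763 mm^3
PD = 66458.3763 / 103276 = 0.644

0.644


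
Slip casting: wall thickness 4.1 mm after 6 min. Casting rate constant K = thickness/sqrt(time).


K = 4.1 / sqrt(6) = 4.1 / 2.4495 = 1.674 mm/min^0.5

1.674


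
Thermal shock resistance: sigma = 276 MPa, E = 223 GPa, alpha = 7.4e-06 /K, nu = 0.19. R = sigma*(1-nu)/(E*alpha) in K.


R = 276*(1-0.19)/(223*1000*7.4e-06) = 135 K

135


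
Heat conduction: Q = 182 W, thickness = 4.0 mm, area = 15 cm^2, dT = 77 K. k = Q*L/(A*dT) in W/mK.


k = 182*4.0/1000/(15/10000*77) = 6.3 W/mK

6.3


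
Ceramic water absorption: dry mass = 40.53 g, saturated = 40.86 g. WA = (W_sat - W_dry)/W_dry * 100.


WA = (40.86 - 40.53) / 40.53 * 100 = 0.81%

0.81


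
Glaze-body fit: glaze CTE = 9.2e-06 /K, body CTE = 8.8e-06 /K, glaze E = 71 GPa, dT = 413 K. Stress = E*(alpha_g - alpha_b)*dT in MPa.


Stress = 71*1000*(9.2e-06 - 8.8e-06)*413 = 11.7 MPa

11.7


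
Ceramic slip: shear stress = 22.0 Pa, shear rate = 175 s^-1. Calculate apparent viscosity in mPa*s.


eta = tau/gamma * 1000 = 22.0/175 * 1000 = 125.7 mPa*s

125.7


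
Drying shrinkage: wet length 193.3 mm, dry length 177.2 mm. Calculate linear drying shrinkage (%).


DS = (193.3 - 177.2) / 193.3 * 100 = 8.33%

8.33


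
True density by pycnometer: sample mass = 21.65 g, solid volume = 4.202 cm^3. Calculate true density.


TD = 21.65 / 4.202 = 5.152 g/cm^3

5.152


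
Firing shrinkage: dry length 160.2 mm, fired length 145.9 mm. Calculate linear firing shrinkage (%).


FS = (160.2 - 145.9) / 160.2 * 100 = 8.93%

8.93


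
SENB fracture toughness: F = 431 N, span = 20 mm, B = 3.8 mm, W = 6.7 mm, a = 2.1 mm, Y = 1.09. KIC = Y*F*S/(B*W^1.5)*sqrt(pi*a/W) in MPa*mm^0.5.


KIC = 1.09*431*20/(3.8*6.7^1.5)*sqrt(pi*2.1/6.7) = 141.48

141.48


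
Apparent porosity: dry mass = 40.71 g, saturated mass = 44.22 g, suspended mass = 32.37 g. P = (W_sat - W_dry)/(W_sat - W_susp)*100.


P = (44.22 - 40.71) / (44.22 - 32.37) * 100 = 3.51 / 11.85 * 100 = 29.6%

29.6


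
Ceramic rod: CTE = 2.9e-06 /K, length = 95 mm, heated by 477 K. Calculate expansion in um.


dL = 2.9e-06 * 95 * 477 * 1000 = 131.414 um

131.414


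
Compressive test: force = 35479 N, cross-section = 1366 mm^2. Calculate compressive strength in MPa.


CS = 35479 / 1366 = 26.0 MPa

26.0


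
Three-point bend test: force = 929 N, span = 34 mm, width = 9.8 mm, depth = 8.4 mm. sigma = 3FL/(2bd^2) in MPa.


sigma = 3*929*34/(2*9.8*8.4^2) = 68.5 MPa

68.5


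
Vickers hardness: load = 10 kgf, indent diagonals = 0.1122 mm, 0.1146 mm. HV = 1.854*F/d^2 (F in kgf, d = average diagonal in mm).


d_avg = (0.1122+0.1146)/2 = 0.1134 mm
HV = 1.854*10/0.1134^2 = 1442

1442


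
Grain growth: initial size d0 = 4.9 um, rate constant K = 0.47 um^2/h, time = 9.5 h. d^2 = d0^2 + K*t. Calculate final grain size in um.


d^2 = 4.9^2 + 0.47*9.5 = 28.475
d = sqrt(28.475) = 5.34 um

5.34


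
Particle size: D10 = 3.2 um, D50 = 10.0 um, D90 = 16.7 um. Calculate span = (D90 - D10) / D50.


Span = (16.7 - 3.2) / 10.0 = 13.5 / 10.0 = 1.35

1.35


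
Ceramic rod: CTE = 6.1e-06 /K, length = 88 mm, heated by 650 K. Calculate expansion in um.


dL = 6.1e-06 * 88 * 650 * 1000 = 348.92 um

348.92


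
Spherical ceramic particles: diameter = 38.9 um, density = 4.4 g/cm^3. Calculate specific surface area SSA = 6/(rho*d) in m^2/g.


SSA = 6 / (4.4 * 38.9) = 0.035 m^2/g

0.035


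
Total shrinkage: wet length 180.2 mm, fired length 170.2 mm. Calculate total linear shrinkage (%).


TS = (180.2 - 170.2) / 180.2 * 100 = 5.55%

5.55


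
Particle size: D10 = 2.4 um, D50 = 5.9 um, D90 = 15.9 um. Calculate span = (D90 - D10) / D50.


Span = (15.9 - 2.4) / 5.9 = 13.5 / 5.9 = 2.288

2.288


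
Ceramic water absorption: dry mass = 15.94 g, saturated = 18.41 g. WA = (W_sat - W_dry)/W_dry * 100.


WA = (18.41 - 15.94) / 15.94 * 100 = 15.5%

15.5


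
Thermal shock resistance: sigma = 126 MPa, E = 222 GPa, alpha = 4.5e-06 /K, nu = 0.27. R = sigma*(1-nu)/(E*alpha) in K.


R = 126*(1-0.27)/(222*1000*4.5e-06) = 92 K

92


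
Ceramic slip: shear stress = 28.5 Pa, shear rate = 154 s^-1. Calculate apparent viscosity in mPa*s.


eta = tau/gamma * 1000 = 28.5/154 * 1000 = 185.1 mPa*s

185.1


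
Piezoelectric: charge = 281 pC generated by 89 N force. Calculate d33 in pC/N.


d33 = 281 / 89 = 3.2 pC/N

3.2


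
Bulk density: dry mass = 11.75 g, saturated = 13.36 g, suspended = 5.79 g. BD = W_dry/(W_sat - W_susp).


BD = 11.75 / (13.36 - 5.79) = 11.75 / 7.57 = 1.552 g/cm^3

1.552


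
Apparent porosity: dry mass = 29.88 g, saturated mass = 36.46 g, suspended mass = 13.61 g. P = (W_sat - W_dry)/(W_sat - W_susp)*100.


P = (36.46 - 29.88) / (36.46 - 13.61) * 100 = 6.58 / 22.85 * 100 = 28.8%

28.8


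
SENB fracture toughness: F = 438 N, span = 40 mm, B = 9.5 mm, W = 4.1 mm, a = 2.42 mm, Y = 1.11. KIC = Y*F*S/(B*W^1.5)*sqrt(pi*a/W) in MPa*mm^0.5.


KIC = 1.11*438*40/(9.5*4.1^1.5)*sqrt(pi*2.42/4.1) = 335.78

335.78


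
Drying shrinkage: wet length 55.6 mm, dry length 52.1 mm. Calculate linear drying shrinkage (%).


DS = (55.6 - 52.1) / 55.6 * 100 = 6.29%

6.29


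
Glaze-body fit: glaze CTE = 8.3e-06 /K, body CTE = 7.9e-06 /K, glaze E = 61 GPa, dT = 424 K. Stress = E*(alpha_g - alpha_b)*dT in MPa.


Stress = 61*1000*(8.3e-06 - 7.9e-06)*424 = 10.3 MPa

10.3


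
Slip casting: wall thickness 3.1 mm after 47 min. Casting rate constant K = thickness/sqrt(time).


K = 3.1 / sqrt(47) = 3.1 / 6.8557 = 0.452 mm/min^0.5

0.452


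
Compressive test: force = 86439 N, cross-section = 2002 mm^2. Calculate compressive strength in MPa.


CS = 86439 / 2002 = 43.2 MPa

43.2


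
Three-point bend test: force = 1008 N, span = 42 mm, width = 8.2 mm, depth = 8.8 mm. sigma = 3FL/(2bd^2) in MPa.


sigma = 3*1008*42/(2*8.2*8.8^2) = 100.0 MPa

100.0


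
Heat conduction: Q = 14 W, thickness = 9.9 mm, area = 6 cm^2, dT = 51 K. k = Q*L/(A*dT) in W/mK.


k = 14*9.9/1000/(6/10000*51) = 4.53 W/mK

4.53


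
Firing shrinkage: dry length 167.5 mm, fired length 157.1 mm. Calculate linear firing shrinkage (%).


FS = (167.5 - 157.1) / 167.5 * 100 = 6.21%

6.21


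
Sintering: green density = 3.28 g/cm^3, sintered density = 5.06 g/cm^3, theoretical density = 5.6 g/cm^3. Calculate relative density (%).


Relative = 5.06 / 5.6 * 100 = 90.4%

90.4


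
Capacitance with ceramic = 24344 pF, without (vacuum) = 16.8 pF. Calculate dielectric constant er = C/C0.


er = 24344 / 16.8 = 1449.05

1449.05


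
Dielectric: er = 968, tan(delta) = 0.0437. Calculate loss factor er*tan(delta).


Loss = 968 * 0.0437 = 42.302

42.302


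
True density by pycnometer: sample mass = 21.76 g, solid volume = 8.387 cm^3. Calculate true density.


TD = 21.76 / 8.387 = 2.594 g/cm^3

2.594


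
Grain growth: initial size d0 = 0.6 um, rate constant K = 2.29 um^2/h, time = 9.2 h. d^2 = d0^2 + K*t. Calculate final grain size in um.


d^2 = 0.6^2 + 2.29*9.2 = 21.428
d = sqrt(21.428) = 4.63 um

4.63


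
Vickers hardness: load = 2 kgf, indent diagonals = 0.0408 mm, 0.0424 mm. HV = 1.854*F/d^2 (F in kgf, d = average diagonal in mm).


d_avg = (0.0408+0.0424)/2 = 0.0416 mm
HV = 1.854*2/0.0416^2 = 2143

2143


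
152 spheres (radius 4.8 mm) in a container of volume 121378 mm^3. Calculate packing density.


V_sphere = 4/3*pi*4.8^3 = 463.2467 mm^3
Total V = 152*463.2467 = 70413.4984 mm^3
PD = 70413.4984 / 121378 = 0.58

0.58


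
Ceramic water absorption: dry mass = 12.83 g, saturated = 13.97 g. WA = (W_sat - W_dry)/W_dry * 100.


WA = (13.97 - 12.83) / 12.83 * 100 = 8.89%

8.89


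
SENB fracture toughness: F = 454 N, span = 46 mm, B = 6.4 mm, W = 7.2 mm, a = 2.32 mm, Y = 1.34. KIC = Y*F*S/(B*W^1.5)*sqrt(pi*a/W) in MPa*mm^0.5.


KIC = 1.34*454*46/(6.4*7.2^1.5)*sqrt(pi*2.32/7.2) = 227.72

227.72


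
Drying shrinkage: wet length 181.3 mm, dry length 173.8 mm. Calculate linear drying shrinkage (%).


DS = (181.3 - 173.8) / 181.3 * 100 = 4.14%

4.14


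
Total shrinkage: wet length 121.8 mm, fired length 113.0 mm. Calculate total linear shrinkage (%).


TS = (121.8 - 113.0) / 121.8 * 100 = 7.22%

7.22


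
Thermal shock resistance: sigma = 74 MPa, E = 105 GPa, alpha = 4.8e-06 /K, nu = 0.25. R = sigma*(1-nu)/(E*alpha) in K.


R = 74*(1-0.25)/(105*1000*4.8e-06) = 110 K

110


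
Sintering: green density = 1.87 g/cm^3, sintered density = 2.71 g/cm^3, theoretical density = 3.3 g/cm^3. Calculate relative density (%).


Relative = 2.71 / 3.3 * 100 = 82.1%

82.1


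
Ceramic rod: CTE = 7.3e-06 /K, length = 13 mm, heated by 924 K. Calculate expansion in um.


dL = 7.3e-06 * 13 * 924 * 1000 = 87.688 um

87.688


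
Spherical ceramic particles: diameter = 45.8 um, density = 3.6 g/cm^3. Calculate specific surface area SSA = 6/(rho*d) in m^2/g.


SSA = 6 / (3.6 * 45.8) = 0.036 m^2/g

0.036


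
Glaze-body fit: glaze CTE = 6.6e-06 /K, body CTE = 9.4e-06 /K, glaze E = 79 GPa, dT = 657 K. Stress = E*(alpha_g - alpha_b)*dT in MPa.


Stress = 79*1000*(6.6e-06 - 9.4e-06)*657 = -145.3 MPa

-145.3


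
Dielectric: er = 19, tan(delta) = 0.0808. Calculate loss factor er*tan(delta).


Loss = 19 * 0.0808 = 1.535

1.535


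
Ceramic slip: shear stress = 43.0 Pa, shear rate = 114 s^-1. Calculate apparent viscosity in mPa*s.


eta = tau/gamma * 1000 = 43.0/114 * 1000 = 377.2 mPa*s

377.2


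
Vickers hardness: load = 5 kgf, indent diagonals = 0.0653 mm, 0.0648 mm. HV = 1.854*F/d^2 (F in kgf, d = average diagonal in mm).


d_avg = (0.0653+0.0648)/2 = 0.06505 mm
HV = 1.854*5/0.06505^2 = 2191

2191


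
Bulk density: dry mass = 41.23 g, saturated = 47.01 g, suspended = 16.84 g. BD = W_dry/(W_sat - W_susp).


BD = 41.23 / (47.01 - 16.84) = 41.23 / 30.17 = 1.367 g/cm^3

1.367


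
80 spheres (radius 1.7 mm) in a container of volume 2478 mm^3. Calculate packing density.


V_sphere = 4/3*pi*1.7^3 = 20.5795 mm^3
Total V = 80*20.5795 = 1646.36 mm^3
PD = 1646.36 / 2478 = 0.664

0.664


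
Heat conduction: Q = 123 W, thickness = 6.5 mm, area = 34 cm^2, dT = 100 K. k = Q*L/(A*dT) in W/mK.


k = 123*6.5/1000/(34/10000*100) = 2.35 W/mK

2.35


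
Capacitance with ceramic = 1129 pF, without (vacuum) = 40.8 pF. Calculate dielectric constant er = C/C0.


er = 1129 / 40.8 = 27.67

27.67


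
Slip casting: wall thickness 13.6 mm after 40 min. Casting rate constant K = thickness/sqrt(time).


K = 13.6 / sqrt(40) = 13.6 / 6.3246 = 2.15 mm/min^0.5

2.15


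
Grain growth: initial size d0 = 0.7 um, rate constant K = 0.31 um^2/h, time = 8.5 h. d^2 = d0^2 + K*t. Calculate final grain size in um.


d^2 = 0.7^2 + 0.31*8.5 = 3.125
d = sqrt(3.125) = 1.77 um

1.77


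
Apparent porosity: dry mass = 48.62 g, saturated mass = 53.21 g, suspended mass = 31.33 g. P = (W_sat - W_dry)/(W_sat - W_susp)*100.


P = (53.21 - 48.62) / (53.21 - 31.33) * 100 = 4.59 / 21.88 * 100 = 21.0%

21.0


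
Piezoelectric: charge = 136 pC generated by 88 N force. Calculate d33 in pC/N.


d33 = 136 / 88 = 1.5 pC/N

1.5


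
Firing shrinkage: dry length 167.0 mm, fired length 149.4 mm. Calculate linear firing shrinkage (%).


FS = (167.0 - 149.4) / 167.0 * 100 = 10.54%

10.54


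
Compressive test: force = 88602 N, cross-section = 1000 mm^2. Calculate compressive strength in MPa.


CS = 88602 / 1000 = 88.6 MPa

88.6


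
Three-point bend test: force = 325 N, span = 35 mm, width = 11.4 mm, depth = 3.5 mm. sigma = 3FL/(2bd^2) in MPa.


sigma = 3*325*35/(2*11.4*3.5^2) = 122.2 MPa

122.2


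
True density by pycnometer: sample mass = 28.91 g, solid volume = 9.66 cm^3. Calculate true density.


TD = 28.91 / 9.66 = 2.993 g/cm^3

2.993


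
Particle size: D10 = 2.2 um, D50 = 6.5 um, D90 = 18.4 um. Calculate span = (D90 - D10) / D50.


Span = (18.4 - 2.2) / 6.5 = 16.2 / 6.5 = 2.492

2.492


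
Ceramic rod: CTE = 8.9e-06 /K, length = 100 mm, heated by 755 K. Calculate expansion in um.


dL = 8.9e-06 * 100 * 755 * 1000 = 671.95 um

671.95


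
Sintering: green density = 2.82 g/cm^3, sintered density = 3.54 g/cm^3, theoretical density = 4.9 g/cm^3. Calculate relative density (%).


Relative = 3.54 / 4.9 * 100 = 72.2%

72.2


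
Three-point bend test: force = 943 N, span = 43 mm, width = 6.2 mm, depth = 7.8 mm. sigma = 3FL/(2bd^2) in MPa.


sigma = 3*943*43/(2*6.2*7.8^2) = 161.2 MPa

161.2


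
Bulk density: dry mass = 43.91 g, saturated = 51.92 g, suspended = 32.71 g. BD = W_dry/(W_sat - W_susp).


BD = 43.91 / (51.92 - 32.71) = 43.91 / 19.21 = 2.286 g/cm^3

2.286


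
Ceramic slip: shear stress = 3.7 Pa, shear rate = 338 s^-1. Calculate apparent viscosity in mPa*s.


eta = tau/gamma * 1000 = 3.7/338 * 1000 = 10.9 mPa*s

10.9


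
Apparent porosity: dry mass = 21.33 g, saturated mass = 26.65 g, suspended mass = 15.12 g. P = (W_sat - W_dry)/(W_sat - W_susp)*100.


P = (26.65 - 21.33) / (26.65 - 15.12) * 100 = 5.32 / 11.53 * 100 = 46.1%

46.1


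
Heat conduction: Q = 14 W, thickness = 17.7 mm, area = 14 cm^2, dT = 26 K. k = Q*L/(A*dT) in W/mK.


k = 14*17.7/1000/(14/10000*26) = 6.81 W/mK

6.81


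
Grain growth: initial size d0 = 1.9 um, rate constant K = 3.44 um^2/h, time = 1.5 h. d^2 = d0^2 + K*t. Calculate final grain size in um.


d^2 = 1.9^2 + 3.44*1.5 = 8.77
d = sqrt(8.77) = 2.96 um

2.96


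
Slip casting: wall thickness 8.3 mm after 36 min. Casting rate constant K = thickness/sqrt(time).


K = 8.3 / sqrt(36) = 8.3 / 6.0 = 1.383 mm/min^0.5

1.383


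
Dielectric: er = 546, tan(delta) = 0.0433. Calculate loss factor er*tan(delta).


Loss = 546 * 0.0433 = 23.642

23.642


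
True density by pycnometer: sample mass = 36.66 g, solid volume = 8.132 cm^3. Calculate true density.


TD = 36.66 / 8.132 = 4.508 g/cm^3

4.508


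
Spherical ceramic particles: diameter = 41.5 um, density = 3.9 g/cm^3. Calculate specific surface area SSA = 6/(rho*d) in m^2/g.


SSA = 6 / (3.9 * 41.5) = 0.037 m^2/g

0.037


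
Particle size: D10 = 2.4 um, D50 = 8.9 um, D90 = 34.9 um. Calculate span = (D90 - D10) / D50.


Span = (34.9 - 2.4) / 8.9 = 32.5 / 8.9 = 3.652

3.652


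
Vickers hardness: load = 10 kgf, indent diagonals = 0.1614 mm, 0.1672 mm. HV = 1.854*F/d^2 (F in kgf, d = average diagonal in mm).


d_avg = (0.1614+0.1672)/2 = 0.1643 mm
HV = 1.854*10/0.1643^2 = 687

687


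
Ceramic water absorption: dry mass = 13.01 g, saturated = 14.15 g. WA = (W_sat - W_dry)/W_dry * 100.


WA = (14.15 - 13.01) / 13.01 * 100 = 8.76%

8.76


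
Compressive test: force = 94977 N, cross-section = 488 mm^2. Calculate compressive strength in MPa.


CS = 94977 / 488 = 194.6 MPa

194.6


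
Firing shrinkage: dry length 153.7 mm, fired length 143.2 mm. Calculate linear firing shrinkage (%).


FS = (153.7 - 143.2) / 153.7 * 100 = 6.83%

6.83


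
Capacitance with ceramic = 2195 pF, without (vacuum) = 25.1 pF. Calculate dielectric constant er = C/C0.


er = 2195 / 25.1 = 87.45

87.45


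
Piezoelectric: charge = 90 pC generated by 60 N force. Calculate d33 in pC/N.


d33 = 90 / 60 = 1.5 pC/N

1.5


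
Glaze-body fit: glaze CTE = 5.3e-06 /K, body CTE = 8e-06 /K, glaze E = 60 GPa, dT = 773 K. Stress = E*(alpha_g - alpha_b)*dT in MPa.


Stress = 60*1000*(5.3e-06 - 8e-06)*773 = -125.2 MPa

-125.2


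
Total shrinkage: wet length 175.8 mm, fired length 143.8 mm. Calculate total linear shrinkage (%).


TS = (175.8 - 143.8) / 175.8 * 100 = 18.2%

18.2


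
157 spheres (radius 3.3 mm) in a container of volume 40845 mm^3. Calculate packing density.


V_sphere = 4/3*pi*3.3^3 = 150.5326 mm^3
Total V = 157*150.5326 = 23633.6182 mm^3
PD = 23633.6182 / 40845 = 0.579

0.579


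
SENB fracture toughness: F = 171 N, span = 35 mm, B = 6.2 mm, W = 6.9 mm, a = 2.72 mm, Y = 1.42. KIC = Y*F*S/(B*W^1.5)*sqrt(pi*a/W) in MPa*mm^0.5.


KIC = 1.42*171*35/(6.2*6.9^1.5)*sqrt(pi*2.72/6.9) = 84.16

84.16


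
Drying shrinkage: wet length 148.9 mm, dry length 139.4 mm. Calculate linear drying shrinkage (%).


DS = (148.9 - 139.4) / 148.9 * 100 = 6.38%

6.38


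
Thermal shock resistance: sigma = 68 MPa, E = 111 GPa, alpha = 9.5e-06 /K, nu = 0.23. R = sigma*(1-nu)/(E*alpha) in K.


R = 68*(1-0.23)/(111*1000*9.5e-06) = 50 K

50


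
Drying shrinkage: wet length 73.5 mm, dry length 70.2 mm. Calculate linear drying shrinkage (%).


DS = (73.5 - 70.2) / 73.5 * 100 = 4.49%

4.49


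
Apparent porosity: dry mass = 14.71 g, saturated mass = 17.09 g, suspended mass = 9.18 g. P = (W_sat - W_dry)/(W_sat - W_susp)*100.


P = (17.09 - 14.71) / (17.09 - 9.18) * 100 = 2.38 / 7.91 * 100 = 30.1%

30.1


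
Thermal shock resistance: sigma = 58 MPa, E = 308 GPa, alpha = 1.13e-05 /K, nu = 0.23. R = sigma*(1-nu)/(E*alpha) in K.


R = 58*(1-0.23)/(308*1000*1.13e-05) = 13 K

13


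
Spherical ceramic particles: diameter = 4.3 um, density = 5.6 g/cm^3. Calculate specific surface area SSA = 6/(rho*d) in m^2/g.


SSA = 6 / (5.6 * 4.3) = 0.249 m^2/g

0.249


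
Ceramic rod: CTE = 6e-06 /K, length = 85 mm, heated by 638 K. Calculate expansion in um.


dL = 6e-06 * 85 * 638 * 1000 = 325.38 um

325.38


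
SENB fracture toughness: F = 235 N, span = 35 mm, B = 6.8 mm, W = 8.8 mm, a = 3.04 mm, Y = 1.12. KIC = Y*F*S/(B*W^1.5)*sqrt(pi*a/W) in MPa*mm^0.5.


KIC = 1.12*235*35/(6.8*8.8^1.5)*sqrt(pi*3.04/8.8) = 54.06

54.06


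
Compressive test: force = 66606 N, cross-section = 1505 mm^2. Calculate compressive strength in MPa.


CS = 66606 / 1505 = 44.3 MPa

44.3


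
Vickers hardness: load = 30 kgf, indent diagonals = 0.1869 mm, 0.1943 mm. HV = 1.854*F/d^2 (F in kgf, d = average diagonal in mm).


d_avg = (0.1869+0.1943)/2 = 0.1906 mm
HV = 1.854*30/0.1906^2 = 1531

1531


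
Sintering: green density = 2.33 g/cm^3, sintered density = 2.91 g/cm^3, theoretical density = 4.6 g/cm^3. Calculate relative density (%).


Relative = 2.91 / 4.6 * 100 = 63.3%

63.3


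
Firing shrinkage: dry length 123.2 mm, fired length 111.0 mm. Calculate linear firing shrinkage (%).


FS = (123.2 - 111.0) / 123.2 * 100 = 9.9%

9.9


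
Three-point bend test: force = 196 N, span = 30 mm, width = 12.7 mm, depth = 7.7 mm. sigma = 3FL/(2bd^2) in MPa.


sigma = 3*196*30/(2*12.7*7.7^2) = 11.7 MPa

11.7


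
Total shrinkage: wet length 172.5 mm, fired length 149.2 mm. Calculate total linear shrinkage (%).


TS = (172.5 - 149.2) / 172.5 * 100 = 13.51%

13.51


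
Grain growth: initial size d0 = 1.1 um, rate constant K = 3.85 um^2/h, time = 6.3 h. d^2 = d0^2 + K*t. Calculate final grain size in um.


d^2 = 1.1^2 + 3.85*6.3 = 25.465
d = sqrt(25.465) = 5.05 um

5.05


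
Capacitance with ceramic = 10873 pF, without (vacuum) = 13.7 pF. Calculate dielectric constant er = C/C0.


er = 10873 / 13.7 = 793.65

793.65


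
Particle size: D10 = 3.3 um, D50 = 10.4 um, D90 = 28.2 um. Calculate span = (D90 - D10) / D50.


Span = (28.2 - 3.3) / 10.4 = 24.9 / 10.4 = 2.394

2.394


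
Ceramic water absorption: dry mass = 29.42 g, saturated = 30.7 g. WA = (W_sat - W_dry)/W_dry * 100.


WA = (30.7 - 29.42) / 29.42 * 100 = 4.35%

4.35


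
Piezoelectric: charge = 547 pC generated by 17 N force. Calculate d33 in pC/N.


d33 = 547 / 17 = 32.2 pC/N

32.2


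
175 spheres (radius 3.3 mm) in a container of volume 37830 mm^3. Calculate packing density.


V_sphere = 4/3*pi*3.3^3 = 150.5326 mm^3
Total V = 175*150.5326 = 26343.205 mm^3
PD = 26343.205 / 37830 = 0.696

0.696


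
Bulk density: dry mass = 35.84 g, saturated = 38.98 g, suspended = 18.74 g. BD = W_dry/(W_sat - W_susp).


BD = 35.84 / (38.98 - 18.74) = 35.84 / 20.24 = 1.771 g/cm^3

1.771


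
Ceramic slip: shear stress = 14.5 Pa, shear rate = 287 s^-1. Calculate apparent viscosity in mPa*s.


eta = tau/gamma * 1000 = 14.5/287 * 1000 = 50.5 mPa*s

50.5


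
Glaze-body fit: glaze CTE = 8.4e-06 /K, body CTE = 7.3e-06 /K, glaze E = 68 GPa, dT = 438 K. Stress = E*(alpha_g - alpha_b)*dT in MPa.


Stress = 68*1000*(8.4e-06 - 7.3e-06)*438 = 32.8 MPa

32.8


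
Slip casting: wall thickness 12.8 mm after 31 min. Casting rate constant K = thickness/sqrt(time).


K = 12.8 / sqrt(31) = 12.8 / 5.5678 = 2.299 mm/min^0.5

2.299


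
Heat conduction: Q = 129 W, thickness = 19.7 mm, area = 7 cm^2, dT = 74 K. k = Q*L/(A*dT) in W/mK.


k = 129*19.7/1000/(7/10000*74) = 49.06 W/mK

49.06


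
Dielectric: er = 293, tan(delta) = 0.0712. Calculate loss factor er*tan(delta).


Loss = 293 * 0.0712 = 20.862

20.862


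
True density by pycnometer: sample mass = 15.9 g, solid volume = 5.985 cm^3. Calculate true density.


TD = 15.9 / 5.985 = 2.657 g/cm^3

2.657


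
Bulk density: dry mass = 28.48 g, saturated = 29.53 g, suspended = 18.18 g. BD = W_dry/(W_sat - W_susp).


BD = 28.48 / (29.53 - 18.18) = 28.48 / 11.35 = 2.509 g/cm^3

2.509


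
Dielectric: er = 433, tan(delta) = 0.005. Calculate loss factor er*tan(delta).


Loss = 433 * 0.005 = 2.165

2.165


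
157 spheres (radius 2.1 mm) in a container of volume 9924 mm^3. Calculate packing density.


V_sphere = 4/3*pi*2.1^3 = 38.7924 mm^3
Total V = 157*38.7924 = 6090.4068 mm^3
PD = 6090.4068 / 9924 = 0.614

0.614


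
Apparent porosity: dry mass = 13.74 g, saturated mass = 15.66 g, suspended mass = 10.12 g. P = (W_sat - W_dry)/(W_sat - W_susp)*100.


P = (15.66 - 13.74) / (15.66 - 10.12) * 100 = 1.92 / 5.54 * 100 = 34.7%

34.7


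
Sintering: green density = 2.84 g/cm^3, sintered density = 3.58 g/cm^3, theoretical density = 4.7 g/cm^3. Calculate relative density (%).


Relative = 3.58 / 4.7 * 100 = 76.2%

76.2


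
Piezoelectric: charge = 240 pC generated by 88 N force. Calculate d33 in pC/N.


d33 = 240 / 88 = 2.7 pC/N

2.7


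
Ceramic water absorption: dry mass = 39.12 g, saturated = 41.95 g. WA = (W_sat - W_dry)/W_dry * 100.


WA = (41.95 - 39.12) / 39.12 * 100 = 7.23%

7.23


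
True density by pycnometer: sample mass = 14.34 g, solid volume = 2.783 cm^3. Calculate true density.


TD = 14.34 / 2.783 = 5.153 g/cm^3

5.153


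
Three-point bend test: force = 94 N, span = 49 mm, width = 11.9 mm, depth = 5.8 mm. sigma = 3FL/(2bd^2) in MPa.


sigma = 3*94*49/(2*11.9*5.8^2) = 17.3 MPa

17.3


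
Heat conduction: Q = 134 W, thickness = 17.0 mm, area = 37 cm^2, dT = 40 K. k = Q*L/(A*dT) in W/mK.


k = 134*17.0/1000/(37/10000*40) = 15.39 W/mK

15.39


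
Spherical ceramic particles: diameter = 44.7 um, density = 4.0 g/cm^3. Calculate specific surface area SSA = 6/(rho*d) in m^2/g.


SSA = 6 / (4.0 * 44.7) = 0.034 m^2/g

0.034


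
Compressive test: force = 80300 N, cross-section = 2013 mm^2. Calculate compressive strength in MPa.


CS = 80300 / 2013 = 39.9 MPa

39.9


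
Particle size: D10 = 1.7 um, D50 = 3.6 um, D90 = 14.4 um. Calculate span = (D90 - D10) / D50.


Span = (14.4 - 1.7) / 3.6 = 12.7 / 3.6 = 3.528

3.528


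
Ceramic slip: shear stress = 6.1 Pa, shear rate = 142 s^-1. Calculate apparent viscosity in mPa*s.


eta = tau/gamma * 1000 = 6.1/142 * 1000 = 43.0 mPa*s

43.0


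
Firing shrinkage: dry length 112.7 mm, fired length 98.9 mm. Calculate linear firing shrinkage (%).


FS = (112.7 - 98.9) / 112.7 * 100 = 12.24%

12.24


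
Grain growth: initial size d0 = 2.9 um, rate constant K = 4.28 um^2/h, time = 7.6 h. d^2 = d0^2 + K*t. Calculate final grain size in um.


d^2 = 2.9^2 + 4.28*7.6 = 40.938
d = sqrt(40.938) = 6.4 um

6.4


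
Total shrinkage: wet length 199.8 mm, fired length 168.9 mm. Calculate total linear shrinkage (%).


TS = (199.8 - 168.9) / 199.8 * 100 = 15.47%

15.47


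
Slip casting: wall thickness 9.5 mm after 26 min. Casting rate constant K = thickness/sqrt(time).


K = 9.5 / sqrt(26) = 9.5 / 5.099 = 1.863 mm/min^0.5

1.863


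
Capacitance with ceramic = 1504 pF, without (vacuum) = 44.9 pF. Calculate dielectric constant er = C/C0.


er = 1504 / 44.9 = 33.5

33.5


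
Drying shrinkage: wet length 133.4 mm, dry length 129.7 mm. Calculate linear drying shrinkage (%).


DS = (133.4 - 129.7) / 133.4 * 100 = 2.77%

2.77


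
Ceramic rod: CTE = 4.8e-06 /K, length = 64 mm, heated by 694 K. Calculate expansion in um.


dL = 4.8e-06 * 64 * 694 * 1000 = 213.197 um

213.197


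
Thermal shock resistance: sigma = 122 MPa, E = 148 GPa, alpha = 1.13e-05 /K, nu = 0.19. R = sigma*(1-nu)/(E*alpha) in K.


R = 122*(1-0.19)/(148*1000*1.13e-05) = 59 K

59


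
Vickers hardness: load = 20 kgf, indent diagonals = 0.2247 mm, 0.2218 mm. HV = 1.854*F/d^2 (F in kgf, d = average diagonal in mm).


d_avg = (0.2247+0.2218)/2 = 0.22325 mm
HV = 1.854*20/0.22325^2 = 744

744


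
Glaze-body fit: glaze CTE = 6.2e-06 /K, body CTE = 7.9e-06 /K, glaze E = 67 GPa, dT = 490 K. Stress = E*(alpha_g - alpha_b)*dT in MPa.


Stress = 67*1000*(6.2e-06 - 7.9e-06)*490 = -55.8 MPa

-55.8


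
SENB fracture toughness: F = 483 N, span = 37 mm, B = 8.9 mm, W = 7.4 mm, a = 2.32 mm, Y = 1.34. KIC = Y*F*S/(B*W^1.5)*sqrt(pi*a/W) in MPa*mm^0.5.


KIC = 1.34*483*37/(8.9*7.4^1.5)*sqrt(pi*2.32/7.4) = 132.65

132.65


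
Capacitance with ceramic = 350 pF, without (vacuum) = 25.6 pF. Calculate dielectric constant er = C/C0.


er = 350 / 25.6 = 13.67

13.67


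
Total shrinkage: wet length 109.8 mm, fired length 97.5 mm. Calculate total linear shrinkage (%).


TS = (109.8 - 97.5) / 109.8 * 100 = 11.2%

11.2


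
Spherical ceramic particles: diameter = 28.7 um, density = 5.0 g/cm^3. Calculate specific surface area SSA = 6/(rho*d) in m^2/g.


SSA = 6 / (5.0 * 28.7) = 0.042 m^2/g

0.042


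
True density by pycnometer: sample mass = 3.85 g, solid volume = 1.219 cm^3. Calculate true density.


TD = 3.85 / 1.219 = 3.158 g/cm^3

3.158


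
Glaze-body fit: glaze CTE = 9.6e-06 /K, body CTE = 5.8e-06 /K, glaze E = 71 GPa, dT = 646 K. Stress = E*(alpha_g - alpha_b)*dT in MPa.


Stress = 71*1000*(9.6e-06 - 5.8e-06)*646 = 174.3 MPa

174.3


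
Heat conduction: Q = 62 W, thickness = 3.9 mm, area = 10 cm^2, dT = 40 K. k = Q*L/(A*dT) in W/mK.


k = 62*3.9/1000/(10/10000*40) = 6.05 W/mK

6.05


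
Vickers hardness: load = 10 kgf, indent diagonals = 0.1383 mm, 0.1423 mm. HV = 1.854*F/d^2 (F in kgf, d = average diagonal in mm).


d_avg = (0.1383+0.1423)/2 = 0.1403 mm
HV = 1.854*10/0.1403^2 = 942

942


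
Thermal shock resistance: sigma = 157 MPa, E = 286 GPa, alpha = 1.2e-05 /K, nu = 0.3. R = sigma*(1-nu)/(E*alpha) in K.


R = 157*(1-0.3)/(286*1000*1.2e-05) = 32 K

32


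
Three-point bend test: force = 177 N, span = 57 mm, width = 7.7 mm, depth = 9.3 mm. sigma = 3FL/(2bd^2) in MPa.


sigma = 3*177*57/(2*7.7*9.3^2) = 22.7 MPa

22.7


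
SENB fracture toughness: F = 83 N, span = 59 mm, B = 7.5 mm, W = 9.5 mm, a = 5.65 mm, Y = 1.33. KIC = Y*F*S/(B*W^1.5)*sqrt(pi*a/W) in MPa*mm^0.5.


KIC = 1.33*83*59/(7.5*9.5^1.5)*sqrt(pi*5.65/9.5) = 40.54

40.54


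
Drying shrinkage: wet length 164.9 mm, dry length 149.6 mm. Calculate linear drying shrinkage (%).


DS = (164.9 - 149.6) / 164.9 * 100 = 9.28%

9.28


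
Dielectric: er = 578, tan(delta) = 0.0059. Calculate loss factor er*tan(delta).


Loss = 578 * 0.0059 = 3.41

3.41


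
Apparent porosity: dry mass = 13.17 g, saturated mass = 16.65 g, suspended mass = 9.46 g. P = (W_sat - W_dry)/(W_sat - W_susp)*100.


P = (16.65 - 13.17) / (16.65 - 9.46) * 100 = 3.48 / 7.19 * 100 = 48.4%

48.4


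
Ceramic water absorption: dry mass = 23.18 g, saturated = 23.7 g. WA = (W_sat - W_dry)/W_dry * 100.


WA = (23.7 - 23.18) / 23.18 * 100 = 2.24%

2.24


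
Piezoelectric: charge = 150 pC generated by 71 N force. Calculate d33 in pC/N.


d33 = 150 / 71 = 2.1 pC/N

2.1


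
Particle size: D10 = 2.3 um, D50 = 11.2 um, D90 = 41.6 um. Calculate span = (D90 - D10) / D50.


Span = (41.6 - 2.3) / 11.2 = 39.3 / 11.2 = 3.509

3.509


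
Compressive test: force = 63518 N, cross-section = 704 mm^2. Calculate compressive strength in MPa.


CS = 63518 / 704 = 90.2 MPa

90.2


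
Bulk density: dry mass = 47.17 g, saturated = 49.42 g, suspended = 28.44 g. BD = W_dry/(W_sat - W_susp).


BD = 47.17 / (49.42 - 28.44) = 47.17 / 20.98 = 2.248 g/cm^3

2.248
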